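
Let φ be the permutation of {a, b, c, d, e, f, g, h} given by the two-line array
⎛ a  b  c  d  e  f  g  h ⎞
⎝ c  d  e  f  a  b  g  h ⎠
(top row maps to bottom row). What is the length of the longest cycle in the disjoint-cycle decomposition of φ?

3

Decomposing into disjoint cycles gives (a c e)(b d f); the longest has length 3.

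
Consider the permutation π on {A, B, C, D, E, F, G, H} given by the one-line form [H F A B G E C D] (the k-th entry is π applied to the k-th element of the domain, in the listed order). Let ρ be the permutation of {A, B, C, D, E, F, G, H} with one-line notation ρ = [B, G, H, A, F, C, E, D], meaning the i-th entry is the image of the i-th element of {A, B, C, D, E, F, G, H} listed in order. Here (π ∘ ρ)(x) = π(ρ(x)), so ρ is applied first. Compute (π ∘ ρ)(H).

B

(π ∘ ρ)(H) = π(ρ(H)). ρ(H) = D, then π(D) = B. So (π ∘ ρ)(H) = B.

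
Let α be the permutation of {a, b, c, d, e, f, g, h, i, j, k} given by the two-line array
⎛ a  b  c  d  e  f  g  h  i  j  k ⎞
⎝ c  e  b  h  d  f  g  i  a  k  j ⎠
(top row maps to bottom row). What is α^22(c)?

b

Tracing c → b → … returns to c after 7 steps, so c lies in a 7-cycle (a c b e d h i).
Since the cycle has length 7, α^22 acts on it the same as α^1 (22 mod 7 = 1).
Advancing 1 step from c: c → b.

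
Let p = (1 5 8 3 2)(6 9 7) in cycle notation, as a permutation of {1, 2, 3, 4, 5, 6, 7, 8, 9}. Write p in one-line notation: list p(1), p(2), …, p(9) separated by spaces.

5 1 2 4 8 9 6 3 7

Image by image: 1↦5, 2↦1, 3↦2, 4↦4, 5↦8, 6↦9, 7↦6, 8↦3, 9↦7.
So the one-line form is 5 1 2 4 8 9 6 3 7.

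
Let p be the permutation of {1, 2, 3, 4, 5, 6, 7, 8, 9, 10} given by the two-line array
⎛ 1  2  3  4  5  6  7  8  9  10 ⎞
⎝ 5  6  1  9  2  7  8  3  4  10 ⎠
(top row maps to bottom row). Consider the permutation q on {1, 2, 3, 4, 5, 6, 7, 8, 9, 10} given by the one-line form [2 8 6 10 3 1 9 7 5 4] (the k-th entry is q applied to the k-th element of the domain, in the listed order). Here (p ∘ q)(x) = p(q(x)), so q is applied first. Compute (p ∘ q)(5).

1

First apply q: q(5) = 3, then p(3) = 1. Thus (p ∘ q)(5) = 1.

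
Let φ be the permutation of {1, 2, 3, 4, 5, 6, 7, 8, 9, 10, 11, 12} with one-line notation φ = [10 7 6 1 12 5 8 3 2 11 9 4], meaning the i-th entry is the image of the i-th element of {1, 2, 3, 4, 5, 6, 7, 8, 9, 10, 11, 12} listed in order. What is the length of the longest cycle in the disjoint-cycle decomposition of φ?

12

Decomposing into disjoint cycles gives (1, 10, 11, 9, 2, 7, 8, 3, 6, 5, 12, 4); the longest has length 12.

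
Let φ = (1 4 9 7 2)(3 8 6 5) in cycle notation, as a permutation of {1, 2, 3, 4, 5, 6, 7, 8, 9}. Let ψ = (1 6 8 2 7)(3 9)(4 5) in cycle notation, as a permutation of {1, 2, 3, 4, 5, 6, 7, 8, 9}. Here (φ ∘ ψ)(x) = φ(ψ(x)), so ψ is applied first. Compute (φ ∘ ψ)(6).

6

ψ(6) = 8, then φ(8) = 6; composing gives (φ ∘ ψ)(6) = 6.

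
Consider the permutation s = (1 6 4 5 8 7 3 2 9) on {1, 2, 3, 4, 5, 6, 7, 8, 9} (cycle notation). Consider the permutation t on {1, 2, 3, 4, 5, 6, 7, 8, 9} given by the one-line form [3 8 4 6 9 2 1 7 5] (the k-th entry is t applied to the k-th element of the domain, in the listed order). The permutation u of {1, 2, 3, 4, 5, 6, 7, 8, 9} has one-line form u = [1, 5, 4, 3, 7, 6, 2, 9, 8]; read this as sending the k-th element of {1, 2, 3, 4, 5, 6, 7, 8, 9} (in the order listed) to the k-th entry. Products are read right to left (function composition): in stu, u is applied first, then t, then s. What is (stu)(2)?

1

(stu)(2) = s(t(u(2))). u(2) = 5, then t(5) = 9, then s(9) = 1, so the result is 1.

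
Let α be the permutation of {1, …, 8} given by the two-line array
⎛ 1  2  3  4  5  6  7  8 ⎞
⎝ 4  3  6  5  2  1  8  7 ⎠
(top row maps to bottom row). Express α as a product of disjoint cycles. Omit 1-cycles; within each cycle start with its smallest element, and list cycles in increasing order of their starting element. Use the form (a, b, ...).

Start at 1 and follow images: 1 → 4 → 5 → 2 → 3 → 6 → 1, giving the cycle (1, 4, 5, 2, 3, 6).
Continuing from each remaining unvisited element yields (1, 4, 5, 2, 3, 6)(7, 8).

(1, 4, 5, 2, 3, 6)(7, 8)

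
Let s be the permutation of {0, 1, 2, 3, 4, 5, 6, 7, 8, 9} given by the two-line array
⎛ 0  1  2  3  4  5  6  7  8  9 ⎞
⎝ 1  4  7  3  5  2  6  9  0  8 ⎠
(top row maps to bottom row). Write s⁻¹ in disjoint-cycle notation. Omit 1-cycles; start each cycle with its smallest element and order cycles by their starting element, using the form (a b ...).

(0 8 9 7 2 5 4 1)

First write s in disjoint cycles: (0 1 4 5 2 7 9 8).
Reversing each cycle (and rotating so the smallest element leads) gives s⁻¹ = (0 8 9 7 2 5 4 1).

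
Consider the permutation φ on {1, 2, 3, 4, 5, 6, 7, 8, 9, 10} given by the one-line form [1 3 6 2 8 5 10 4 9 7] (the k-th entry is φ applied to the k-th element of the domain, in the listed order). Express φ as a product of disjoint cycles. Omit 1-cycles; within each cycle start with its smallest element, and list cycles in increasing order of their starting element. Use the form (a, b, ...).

Start at 2 and follow images: 2 → 3 → 6 → 5 → 8 → 4 → 2, giving the cycle (2, 3, 6, 5, 8, 4).
Continuing from each remaining unvisited element yields (2, 3, 6, 5, 8, 4)(7, 10).

(2, 3, 6, 5, 8, 4)(7, 10)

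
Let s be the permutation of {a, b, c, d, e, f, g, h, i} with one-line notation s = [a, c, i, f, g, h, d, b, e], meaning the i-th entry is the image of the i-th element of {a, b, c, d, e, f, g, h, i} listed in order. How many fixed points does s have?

The fixed points (elements with s(x) = x) are {a}, so there is 1.

1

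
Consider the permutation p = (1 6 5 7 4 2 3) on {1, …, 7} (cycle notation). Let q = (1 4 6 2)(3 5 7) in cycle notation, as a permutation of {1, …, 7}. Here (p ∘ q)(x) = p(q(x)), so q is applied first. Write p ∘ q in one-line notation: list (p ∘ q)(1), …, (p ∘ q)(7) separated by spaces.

For each element, apply q then p: 1 → 4 → 2; 2 → 1 → 6; 3 → 5 → 7; 4 → 6 → 5; 5 → 7 → 4; 6 → 2 → 3; 7 → 3 → 1.
Collecting the images, p ∘ q = [2 6 7 5 4 3 1].

2 6 7 5 4 3 1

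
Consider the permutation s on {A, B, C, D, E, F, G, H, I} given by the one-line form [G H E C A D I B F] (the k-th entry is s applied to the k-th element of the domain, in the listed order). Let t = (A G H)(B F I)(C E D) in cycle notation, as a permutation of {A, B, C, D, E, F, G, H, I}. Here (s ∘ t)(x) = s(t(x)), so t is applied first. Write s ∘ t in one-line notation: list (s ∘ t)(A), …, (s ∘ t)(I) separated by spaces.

Chase each element through t then s: A → G → I; B → F → D; C → E → A; D → C → E; E → D → C; F → I → F; G → H → B; H → A → G; I → B → H.
Collecting the images, s ∘ t = [I D A E C F B G H].

I D A E C F B G H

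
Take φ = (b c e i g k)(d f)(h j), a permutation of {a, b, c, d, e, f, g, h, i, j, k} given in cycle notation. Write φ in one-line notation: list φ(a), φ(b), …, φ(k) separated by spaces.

a c e f i d k j g h b

Reading each image from the cycles: a↦a, b↦c, c↦e, d↦f, e↦i, f↦d, g↦k, h↦j, i↦g, j↦h, k↦b.
Listing these in domain order gives a c e f i d k j g h b.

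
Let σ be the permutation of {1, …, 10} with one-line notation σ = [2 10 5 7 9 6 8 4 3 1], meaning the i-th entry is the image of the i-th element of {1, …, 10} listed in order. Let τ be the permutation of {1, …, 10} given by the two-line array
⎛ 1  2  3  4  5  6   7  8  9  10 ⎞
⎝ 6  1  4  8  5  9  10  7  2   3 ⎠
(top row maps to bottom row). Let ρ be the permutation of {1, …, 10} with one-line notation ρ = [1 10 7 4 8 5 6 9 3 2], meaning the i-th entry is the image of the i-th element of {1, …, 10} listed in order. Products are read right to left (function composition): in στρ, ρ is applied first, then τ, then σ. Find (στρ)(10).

Apply the permutations in order: ρ(10) = 2, then τ(2) = 1, then σ(1) = 2. So (στρ)(10) = 2.

2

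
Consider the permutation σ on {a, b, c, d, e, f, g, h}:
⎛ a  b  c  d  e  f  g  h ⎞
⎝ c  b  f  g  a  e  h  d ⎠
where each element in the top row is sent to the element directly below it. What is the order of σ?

Decomposing into disjoint cycles gives cycle lengths 4, 3, 1.
Since disjoint cycles commute, ord(σ) = lcm(4, 3) = 12.

12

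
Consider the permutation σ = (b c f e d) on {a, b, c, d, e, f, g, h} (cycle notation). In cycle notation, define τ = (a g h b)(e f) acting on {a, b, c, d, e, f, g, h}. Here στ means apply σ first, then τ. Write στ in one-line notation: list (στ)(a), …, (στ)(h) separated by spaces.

(στ)(x) = τ(σ(x)). Computing each image: τ(σ(a)) = τ(a) = g, τ(σ(b)) = τ(c) = c, τ(σ(c)) = τ(f) = e, τ(σ(d)) = τ(b) = a, τ(σ(e)) = τ(d) = d, τ(σ(f)) = τ(e) = f, τ(σ(g)) = τ(g) = h, τ(σ(h)) = τ(h) = b.
Hence στ = [g c e a d f h b].

g c e a d f h b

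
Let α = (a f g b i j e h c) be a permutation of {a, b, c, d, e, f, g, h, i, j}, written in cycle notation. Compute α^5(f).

f lies in the 9-cycle (a f g b i j e h c).
Stepping 5 places around the cycle: f → g → b → i → j → e.

e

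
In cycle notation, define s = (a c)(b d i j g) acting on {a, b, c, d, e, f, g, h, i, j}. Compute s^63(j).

d

j lies in the 5-cycle (b d i j g).
Powers repeat with period 5 on this cycle, and 63 mod 5 = 3, so s^63(j) = s^3(j).
Advancing 3 steps from j: j → g → b → d.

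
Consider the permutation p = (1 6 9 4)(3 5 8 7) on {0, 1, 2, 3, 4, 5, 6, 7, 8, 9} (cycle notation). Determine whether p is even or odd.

even

The cycle lengths are 4, 4, 1, 1.
A cycle is odd iff its length is even; p has 2 even-length cycles, so sgn(p) = (−1)^2 and p is even.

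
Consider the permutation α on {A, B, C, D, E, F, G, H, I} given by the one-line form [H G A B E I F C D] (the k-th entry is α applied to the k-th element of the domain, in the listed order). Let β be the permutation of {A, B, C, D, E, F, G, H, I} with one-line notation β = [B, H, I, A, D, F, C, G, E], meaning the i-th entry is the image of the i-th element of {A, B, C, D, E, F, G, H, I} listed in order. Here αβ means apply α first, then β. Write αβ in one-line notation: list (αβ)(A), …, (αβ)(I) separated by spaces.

G C B H D E F I A

(αβ)(x) = β(α(x)). Computing each image: β(α(A)) = β(H) = G, β(α(B)) = β(G) = C, β(α(C)) = β(A) = B, β(α(D)) = β(B) = H, β(α(E)) = β(E) = D, β(α(F)) = β(I) = E, β(α(G)) = β(F) = F, β(α(H)) = β(C) = I, β(α(I)) = β(D) = A.
Hence αβ = [G C B H D E F I A].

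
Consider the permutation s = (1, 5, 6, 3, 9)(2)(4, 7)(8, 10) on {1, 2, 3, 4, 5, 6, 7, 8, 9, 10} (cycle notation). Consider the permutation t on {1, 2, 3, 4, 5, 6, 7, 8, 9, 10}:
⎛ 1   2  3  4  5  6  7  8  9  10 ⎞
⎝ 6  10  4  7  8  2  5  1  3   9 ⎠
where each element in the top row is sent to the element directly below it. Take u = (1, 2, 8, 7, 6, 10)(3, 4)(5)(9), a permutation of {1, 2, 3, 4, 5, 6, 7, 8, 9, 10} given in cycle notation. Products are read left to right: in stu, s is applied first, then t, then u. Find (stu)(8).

9

(stu)(8) = u(t(s(8))). s(8) = 10, then t(10) = 9, then u(9) = 9, so the result is 9.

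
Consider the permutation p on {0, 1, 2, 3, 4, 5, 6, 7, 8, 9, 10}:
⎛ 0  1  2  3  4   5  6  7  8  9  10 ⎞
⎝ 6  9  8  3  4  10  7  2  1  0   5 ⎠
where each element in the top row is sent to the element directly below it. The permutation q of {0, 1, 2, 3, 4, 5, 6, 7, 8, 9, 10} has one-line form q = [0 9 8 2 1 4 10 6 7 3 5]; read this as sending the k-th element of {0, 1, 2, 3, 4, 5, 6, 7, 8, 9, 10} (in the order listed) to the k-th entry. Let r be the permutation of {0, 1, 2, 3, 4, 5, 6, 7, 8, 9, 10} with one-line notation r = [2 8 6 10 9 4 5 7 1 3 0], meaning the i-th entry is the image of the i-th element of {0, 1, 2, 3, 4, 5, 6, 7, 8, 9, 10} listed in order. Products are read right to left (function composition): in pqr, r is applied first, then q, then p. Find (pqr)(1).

Chase 1: r(1) = 8; q(8) = 7; p(7) = 2. Hence (pqr)(1) = 2.

2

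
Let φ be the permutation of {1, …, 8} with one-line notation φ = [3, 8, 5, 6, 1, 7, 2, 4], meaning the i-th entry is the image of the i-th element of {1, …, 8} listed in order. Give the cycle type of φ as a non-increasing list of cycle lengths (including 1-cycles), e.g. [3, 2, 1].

The disjoint cycles are (1, 3, 5)(2, 8, 4, 6, 7), with lengths 5, 3 in non-increasing order.

[5, 3]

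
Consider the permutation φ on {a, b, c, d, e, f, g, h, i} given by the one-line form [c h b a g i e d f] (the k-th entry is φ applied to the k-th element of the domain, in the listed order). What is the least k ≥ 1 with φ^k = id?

10

Decomposing into disjoint cycles gives cycle lengths 5, 2, 2.
The order of φ is the least common multiple of its cycle lengths: lcm(5, 2, 2) = 10.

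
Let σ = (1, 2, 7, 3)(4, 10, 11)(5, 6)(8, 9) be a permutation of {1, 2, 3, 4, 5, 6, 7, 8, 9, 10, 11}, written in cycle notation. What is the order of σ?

The cycle type of σ is (4, 3, 2, 2).
The order is lcm(4, 3, 2, 2) = 12.

12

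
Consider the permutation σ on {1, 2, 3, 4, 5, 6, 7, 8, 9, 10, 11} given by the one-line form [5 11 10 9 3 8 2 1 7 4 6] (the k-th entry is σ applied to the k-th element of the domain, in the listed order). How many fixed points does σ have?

0

No element satisfies σ(x) = x, so there are 0 fixed points.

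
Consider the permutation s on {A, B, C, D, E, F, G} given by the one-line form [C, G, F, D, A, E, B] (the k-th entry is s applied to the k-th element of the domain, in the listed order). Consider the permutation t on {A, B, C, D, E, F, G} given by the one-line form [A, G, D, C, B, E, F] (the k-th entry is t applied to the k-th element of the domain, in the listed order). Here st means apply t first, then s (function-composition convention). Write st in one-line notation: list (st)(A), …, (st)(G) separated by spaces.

C B D F G A E

For each element, apply t then s: A → A → C; B → G → B; C → D → D; D → C → F; E → B → G; F → E → A; G → F → E.
So st in one-line form is C B D F G A E.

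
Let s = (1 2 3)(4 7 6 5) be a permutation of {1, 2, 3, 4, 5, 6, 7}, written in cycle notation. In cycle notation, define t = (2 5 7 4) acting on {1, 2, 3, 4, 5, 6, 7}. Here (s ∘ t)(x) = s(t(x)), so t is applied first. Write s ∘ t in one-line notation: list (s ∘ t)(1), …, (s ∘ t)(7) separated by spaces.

For each element, apply t then s: 1 → 1 → 2; 2 → 5 → 4; 3 → 3 → 1; 4 → 2 → 3; 5 → 7 → 6; 6 → 6 → 5; 7 → 4 → 7.
Collecting the images, s ∘ t = [2 4 1 3 6 5 7].

2 4 1 3 6 5 7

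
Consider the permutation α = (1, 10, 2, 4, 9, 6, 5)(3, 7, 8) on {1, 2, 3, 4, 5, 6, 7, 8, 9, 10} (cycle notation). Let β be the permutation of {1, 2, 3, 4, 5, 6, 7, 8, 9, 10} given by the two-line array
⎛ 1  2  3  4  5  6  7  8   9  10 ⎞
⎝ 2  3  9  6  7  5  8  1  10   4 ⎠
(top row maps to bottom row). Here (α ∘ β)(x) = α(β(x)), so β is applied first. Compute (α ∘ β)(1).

(α ∘ β)(1) = α(β(1)). β(1) = 2, then α(2) = 4. So (α ∘ β)(1) = 4.

4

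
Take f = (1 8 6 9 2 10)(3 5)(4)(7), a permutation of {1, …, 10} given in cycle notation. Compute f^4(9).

8

9 lies in the 6-cycle (1 8 6 9 2 10).
Stepping 4 places around the cycle: 9 → 2 → 10 → 1 → 8.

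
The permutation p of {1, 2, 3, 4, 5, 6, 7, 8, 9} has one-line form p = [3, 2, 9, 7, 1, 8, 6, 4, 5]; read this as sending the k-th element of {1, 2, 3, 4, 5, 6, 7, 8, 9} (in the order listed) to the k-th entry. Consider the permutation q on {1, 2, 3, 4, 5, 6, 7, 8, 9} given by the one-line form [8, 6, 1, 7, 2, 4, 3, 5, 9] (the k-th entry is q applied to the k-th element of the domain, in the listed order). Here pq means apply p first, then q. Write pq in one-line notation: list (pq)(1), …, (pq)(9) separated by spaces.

For each element, apply p then q: 1 → 3 → 1; 2 → 2 → 6; 3 → 9 → 9; 4 → 7 → 3; 5 → 1 → 8; 6 → 8 → 5; 7 → 6 → 4; 8 → 4 → 7; 9 → 5 → 2.
So pq in one-line form is 1 6 9 3 8 5 4 7 2.

1 6 9 3 8 5 4 7 2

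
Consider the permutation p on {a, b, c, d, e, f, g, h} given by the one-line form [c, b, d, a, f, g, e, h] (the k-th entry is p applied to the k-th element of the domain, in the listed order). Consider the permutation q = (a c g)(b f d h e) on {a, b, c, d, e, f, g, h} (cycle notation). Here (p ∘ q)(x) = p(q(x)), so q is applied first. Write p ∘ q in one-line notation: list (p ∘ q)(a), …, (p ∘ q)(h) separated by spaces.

d g e h b a c f

Chase each element through q then p: a → c → d; b → f → g; c → g → e; d → h → h; e → b → b; f → d → a; g → a → c; h → e → f.
So p ∘ q in one-line form is d g e h b a c f.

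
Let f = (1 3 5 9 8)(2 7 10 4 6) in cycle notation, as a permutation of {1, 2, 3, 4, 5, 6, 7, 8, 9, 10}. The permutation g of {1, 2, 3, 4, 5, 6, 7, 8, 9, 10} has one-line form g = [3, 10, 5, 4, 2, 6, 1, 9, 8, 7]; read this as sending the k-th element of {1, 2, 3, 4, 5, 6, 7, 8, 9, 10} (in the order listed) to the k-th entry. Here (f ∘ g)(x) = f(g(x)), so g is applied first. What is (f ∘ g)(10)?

10

First apply g: g(10) = 7, then f(7) = 10. Thus (f ∘ g)(10) = 10.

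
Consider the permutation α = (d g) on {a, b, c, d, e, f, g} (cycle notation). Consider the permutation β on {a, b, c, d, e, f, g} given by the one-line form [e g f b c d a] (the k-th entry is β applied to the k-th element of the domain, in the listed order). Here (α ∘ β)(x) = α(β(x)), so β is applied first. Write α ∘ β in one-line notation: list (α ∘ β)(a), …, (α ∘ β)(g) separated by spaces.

(α ∘ β)(x) = α(β(x)). Computing each image: α(β(a)) = α(e) = e, α(β(b)) = α(g) = d, α(β(c)) = α(f) = f, α(β(d)) = α(b) = b, α(β(e)) = α(c) = c, α(β(f)) = α(d) = g, α(β(g)) = α(a) = a.
Hence α ∘ β = [e d f b c g a].

e d f b c g a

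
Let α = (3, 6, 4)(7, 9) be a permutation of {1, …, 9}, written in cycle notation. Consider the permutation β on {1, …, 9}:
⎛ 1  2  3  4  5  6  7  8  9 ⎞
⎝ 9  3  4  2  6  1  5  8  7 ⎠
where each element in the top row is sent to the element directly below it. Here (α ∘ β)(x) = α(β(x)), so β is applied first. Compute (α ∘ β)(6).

1

First apply β: β(6) = 1, then α(1) = 1. Thus (α ∘ β)(6) = 1.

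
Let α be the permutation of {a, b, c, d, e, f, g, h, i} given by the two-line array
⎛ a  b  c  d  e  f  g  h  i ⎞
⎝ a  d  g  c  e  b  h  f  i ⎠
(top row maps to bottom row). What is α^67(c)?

Tracing c → g → … returns to c after 6 steps, so c lies in a 6-cycle (b, d, c, g, h, f).
Powers repeat with period 6 on this cycle, and 67 mod 6 = 1, so α^67(c) = α^1(c).
Stepping 1 place around the cycle: c → g.

g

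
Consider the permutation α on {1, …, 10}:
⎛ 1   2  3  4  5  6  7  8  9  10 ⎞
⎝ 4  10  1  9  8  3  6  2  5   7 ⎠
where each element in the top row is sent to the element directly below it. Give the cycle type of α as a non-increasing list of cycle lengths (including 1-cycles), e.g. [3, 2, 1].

The disjoint cycles are (1, 4, 9, 5, 8, 2, 10, 7, 6, 3), with lengths 10 in non-increasing order.

[10]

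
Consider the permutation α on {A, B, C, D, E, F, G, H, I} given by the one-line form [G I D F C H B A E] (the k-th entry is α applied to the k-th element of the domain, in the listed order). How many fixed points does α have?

No element satisfies α(x) = x, so there are 0 fixed points.

0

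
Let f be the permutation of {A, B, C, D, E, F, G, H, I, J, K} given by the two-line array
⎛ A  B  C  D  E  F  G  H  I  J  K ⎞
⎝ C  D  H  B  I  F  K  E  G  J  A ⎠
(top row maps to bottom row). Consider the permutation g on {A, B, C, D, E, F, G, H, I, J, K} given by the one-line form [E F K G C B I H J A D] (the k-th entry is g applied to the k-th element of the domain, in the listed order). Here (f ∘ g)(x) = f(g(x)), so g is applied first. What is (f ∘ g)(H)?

E

g(H) = H, then f(H) = E; composing gives (f ∘ g)(H) = E.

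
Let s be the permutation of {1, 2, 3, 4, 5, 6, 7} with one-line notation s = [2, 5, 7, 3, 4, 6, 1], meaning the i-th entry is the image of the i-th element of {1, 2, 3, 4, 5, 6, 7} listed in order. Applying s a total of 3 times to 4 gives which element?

Tracing 4 → 3 → … returns to 4 after 6 steps, so 4 lies in a 6-cycle (1, 2, 5, 4, 3, 7).
Stepping 3 places around the cycle: 4 → 3 → 7 → 1.

1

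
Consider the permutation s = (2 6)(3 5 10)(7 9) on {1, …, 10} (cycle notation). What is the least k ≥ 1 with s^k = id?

The cycle type of s is (3, 2, 2, 1, 1, 1).
The order of s is the least common multiple of its cycle lengths: lcm(3, 2, 2) = 6.

6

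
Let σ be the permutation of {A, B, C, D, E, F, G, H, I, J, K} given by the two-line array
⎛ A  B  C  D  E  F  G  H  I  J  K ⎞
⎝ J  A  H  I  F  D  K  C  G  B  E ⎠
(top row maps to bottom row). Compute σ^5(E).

K

Tracing E → F → … returns to E after 6 steps, so E lies in a 6-cycle (D, I, G, K, E, F).
Stepping 5 places around the cycle: E → F → D → I → G → K.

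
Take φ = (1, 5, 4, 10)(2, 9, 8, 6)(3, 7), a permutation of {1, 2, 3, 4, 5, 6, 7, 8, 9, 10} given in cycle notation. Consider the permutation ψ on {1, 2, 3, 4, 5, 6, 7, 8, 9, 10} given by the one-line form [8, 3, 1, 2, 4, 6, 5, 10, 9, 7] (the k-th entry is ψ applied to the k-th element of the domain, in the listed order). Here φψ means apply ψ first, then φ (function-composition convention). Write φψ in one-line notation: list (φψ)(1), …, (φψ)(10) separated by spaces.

For each element, apply ψ then φ: 1 → 8 → 6; 2 → 3 → 7; 3 → 1 → 5; 4 → 2 → 9; 5 → 4 → 10; 6 → 6 → 2; 7 → 5 → 4; 8 → 10 → 1; 9 → 9 → 8; 10 → 7 → 3.
Collecting the images, φψ = [6 7 5 9 10 2 4 1 8 3].

6 7 5 9 10 2 4 1 8 3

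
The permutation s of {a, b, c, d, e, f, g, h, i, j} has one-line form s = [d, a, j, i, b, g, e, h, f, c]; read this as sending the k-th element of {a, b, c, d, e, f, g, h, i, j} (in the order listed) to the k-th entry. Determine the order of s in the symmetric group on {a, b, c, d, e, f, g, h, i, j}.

The disjoint-cycle form of s has cycle lengths 7, 2, 1.
The order is lcm(7, 2) = 14.

14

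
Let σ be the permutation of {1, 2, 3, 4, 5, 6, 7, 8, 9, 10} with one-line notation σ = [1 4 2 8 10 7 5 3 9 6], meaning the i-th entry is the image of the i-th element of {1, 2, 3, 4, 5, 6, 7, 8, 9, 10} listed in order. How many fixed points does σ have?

The fixed points (elements with σ(x) = x) are {1, 9}, so there are 2.

2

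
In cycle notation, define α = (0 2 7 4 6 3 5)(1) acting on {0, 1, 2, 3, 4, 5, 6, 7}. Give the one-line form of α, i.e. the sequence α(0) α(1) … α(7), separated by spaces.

2 1 7 5 6 0 3 4

Reading each image from the cycles: 0↦2, 1↦1, 2↦7, 3↦5, 4↦6, 5↦0, 6↦3, 7↦4.
Listing these in domain order gives 2 1 7 5 6 0 3 4.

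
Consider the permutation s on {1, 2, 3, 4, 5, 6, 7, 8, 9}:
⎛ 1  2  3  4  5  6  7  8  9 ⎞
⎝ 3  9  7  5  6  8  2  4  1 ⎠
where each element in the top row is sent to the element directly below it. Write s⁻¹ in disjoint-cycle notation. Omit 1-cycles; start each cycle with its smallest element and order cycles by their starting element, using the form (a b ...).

First write s in disjoint cycles: (1 3 7 2 9)(4 5 6 8).
Reversing each cycle (and rotating so the smallest element leads) gives s⁻¹ = (1 9 2 7 3)(4 8 6 5).

(1 9 2 7 3)(4 8 6 5)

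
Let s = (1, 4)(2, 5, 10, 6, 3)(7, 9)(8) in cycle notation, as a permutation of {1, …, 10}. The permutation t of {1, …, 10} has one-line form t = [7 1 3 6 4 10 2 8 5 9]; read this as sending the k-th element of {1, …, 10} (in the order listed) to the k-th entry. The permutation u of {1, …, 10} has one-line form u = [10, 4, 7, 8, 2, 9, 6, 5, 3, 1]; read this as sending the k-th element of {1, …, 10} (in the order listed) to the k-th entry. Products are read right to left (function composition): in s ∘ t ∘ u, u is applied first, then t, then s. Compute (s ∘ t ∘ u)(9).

2

Chase 9: u(9) = 3; t(3) = 3; s(3) = 2. Hence (s ∘ t ∘ u)(9) = 2.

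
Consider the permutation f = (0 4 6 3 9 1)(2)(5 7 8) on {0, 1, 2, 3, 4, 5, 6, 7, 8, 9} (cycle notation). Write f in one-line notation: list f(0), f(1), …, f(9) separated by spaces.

Each element maps to the next entry in its cycle (wrapping to the front): 0→4, 1→0, 2→2, 3→9, 4→6, 5→7, 6→3, 7→8, 8→5, 9→1.
Listing these in domain order gives 4 0 2 9 6 7 3 8 5 1.

4 0 2 9 6 7 3 8 5 1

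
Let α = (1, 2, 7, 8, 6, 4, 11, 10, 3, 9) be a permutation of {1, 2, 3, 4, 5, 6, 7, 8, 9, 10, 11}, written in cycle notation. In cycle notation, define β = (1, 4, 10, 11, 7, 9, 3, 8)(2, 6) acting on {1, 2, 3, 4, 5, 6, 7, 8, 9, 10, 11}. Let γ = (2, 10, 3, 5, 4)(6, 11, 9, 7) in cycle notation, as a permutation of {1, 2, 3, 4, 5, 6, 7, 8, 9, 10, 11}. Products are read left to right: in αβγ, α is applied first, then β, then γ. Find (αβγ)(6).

(αβγ)(6) = γ(β(α(6))). α(6) = 4, then β(4) = 10, then γ(10) = 3, so the result is 3.

3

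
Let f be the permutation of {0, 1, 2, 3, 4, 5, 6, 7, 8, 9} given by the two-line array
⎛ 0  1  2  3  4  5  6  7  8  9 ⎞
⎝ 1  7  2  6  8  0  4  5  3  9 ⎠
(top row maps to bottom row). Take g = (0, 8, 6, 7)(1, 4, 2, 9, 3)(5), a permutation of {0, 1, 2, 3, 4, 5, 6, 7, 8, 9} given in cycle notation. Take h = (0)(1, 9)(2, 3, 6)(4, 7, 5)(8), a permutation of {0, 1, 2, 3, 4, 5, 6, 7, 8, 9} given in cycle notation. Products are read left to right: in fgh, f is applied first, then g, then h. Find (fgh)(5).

Apply the permutations in order: f(5) = 0, then g(0) = 8, then h(8) = 8. So (fgh)(5) = 8.

8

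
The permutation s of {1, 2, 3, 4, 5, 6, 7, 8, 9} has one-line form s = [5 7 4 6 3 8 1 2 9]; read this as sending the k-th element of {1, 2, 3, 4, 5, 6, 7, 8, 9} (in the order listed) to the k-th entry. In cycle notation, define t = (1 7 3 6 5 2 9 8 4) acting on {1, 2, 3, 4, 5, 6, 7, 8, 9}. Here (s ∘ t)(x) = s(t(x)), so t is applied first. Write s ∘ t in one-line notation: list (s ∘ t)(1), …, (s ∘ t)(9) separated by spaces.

1 9 8 5 7 3 4 6 2

(s ∘ t)(x) = s(t(x)). Computing each image: s(t(1)) = s(7) = 1, s(t(2)) = s(9) = 9, s(t(3)) = s(6) = 8, s(t(4)) = s(1) = 5, s(t(5)) = s(2) = 7, s(t(6)) = s(5) = 3, s(t(7)) = s(3) = 4, s(t(8)) = s(4) = 6, s(t(9)) = s(8) = 2.
Hence s ∘ t = [1 9 8 5 7 3 4 6 2].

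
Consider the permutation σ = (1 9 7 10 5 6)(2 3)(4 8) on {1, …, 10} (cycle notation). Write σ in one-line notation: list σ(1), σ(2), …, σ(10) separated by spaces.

Each element maps to the next entry in its cycle (wrapping to the front): 1→9, 2→3, 3→2, 4→8, 5→6, 6→1, 7→10, 8→4, 9→7, 10→5.
Listing these in domain order gives 9 3 2 8 6 1 10 4 7 5.

9 3 2 8 6 1 10 4 7 5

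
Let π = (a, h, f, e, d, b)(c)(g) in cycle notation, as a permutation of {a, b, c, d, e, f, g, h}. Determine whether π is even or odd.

The cycle lengths are 6, 1, 1.
A cycle of length ℓ contributes ℓ−1 transpositions, so π is a product of 5 transpositions — odd.

odd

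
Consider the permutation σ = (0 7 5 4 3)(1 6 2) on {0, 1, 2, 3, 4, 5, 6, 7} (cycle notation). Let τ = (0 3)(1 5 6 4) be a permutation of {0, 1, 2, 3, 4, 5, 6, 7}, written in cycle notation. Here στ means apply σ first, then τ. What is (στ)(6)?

(στ)(6) = τ(σ(6)). σ(6) = 2, then τ(2) = 2. So (στ)(6) = 2.

2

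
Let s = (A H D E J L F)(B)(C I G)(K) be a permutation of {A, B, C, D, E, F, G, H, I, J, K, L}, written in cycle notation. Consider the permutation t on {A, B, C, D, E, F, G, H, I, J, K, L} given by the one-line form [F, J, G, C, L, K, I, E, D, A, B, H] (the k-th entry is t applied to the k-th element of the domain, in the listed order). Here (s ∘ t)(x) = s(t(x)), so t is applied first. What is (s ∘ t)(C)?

t(C) = G, then s(G) = C; composing gives (s ∘ t)(C) = C.

C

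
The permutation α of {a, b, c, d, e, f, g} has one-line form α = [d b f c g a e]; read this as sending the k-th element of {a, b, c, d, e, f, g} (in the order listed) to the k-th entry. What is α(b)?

b is element number 2 of the domain, and entry number 2 of the one-line form is b, so α(b) = b.

b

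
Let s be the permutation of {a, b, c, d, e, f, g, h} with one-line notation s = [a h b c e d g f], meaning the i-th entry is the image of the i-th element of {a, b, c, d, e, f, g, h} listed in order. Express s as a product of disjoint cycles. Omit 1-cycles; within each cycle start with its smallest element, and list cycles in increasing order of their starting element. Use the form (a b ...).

(b h f d c)

Start at b and follow images: b → h → f → d → c → b, giving the cycle (b h f d c).
Continuing from each remaining unvisited element yields (b h f d c).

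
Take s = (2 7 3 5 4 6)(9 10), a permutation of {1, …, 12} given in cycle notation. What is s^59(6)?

6 lies in the 6-cycle (2 7 3 5 4 6).
Since the cycle has length 6, s^59 acts on it the same as s^5 (59 mod 6 = 5).
Advancing 5 steps from 6: 6 → 2 → 7 → 3 → 5 → 4.

4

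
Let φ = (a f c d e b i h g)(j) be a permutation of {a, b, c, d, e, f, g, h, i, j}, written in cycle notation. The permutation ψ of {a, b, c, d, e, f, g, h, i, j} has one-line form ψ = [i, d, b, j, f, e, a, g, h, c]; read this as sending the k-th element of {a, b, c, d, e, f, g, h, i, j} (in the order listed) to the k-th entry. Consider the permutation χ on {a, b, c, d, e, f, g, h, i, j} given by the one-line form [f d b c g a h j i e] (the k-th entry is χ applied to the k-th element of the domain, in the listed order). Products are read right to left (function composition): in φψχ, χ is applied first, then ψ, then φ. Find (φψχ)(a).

b

Chase a: χ(a) = f; ψ(f) = e; φ(e) = b. Hence (φψχ)(a) = b.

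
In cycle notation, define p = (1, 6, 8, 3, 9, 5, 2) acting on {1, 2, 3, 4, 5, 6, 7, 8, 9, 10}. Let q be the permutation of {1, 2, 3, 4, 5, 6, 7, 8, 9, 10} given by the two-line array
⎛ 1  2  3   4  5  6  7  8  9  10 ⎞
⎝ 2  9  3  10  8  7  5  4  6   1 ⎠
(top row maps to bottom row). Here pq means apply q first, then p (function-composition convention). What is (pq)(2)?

(pq)(2) = p(q(2)). q(2) = 9, then p(9) = 5. So (pq)(2) = 5.

5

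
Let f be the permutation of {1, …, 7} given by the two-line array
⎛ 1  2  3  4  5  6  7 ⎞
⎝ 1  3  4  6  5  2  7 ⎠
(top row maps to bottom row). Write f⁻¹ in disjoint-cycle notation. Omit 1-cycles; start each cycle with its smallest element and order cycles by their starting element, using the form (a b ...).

First write f in disjoint cycles: (2 3 4 6).
Reversing each cycle (and rotating so the smallest element leads) gives f⁻¹ = (2 6 4 3).

(2 6 4 3)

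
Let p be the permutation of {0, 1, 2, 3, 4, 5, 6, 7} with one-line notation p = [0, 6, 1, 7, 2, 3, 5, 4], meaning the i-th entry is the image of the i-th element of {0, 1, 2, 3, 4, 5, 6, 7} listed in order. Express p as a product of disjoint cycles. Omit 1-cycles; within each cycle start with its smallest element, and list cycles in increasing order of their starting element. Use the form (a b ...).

Iterating p from 1 gives 1 → 6 → 5 → 3 → 7 → 4 → 2 → 1; that is the 7-cycle (1 6 5 3 7 4 2).
Repeating from the next unused element and collecting all non-trivial cycles gives (1 6 5 3 7 4 2).

(1 6 5 3 7 4 2)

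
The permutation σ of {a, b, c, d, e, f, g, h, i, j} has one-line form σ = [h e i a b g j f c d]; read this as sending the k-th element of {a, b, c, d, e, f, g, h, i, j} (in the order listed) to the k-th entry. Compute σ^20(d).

h

Tracing d → a → … returns to d after 6 steps, so d lies in a 6-cycle (a, h, f, g, j, d).
Powers repeat with period 6 on this cycle, and 20 mod 6 = 2, so σ^20(d) = σ^2(d).
Stepping 2 places around the cycle: d → a → h.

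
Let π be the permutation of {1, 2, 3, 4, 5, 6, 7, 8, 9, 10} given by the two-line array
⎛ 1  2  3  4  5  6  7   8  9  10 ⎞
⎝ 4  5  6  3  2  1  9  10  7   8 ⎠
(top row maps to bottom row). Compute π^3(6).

Tracing 6 → 1 → … returns to 6 after 4 steps, so 6 lies in a 4-cycle (1 4 3 6).
Stepping 3 places around the cycle: 6 → 1 → 4 → 3.

3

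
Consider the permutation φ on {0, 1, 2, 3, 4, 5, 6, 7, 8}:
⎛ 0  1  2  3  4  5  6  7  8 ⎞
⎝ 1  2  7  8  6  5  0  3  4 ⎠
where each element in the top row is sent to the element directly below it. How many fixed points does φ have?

1

The fixed points (elements with φ(x) = x) are {5}, so there is 1.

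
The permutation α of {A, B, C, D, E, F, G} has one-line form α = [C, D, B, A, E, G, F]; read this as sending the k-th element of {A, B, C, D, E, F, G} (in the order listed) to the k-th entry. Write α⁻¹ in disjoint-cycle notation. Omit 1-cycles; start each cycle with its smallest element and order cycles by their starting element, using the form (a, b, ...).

(A, D, B, C)(F, G)

First write α in disjoint cycles: (A, C, B, D)(F, G).
Reversing each cycle (and rotating so the smallest element leads) gives α⁻¹ = (A, D, B, C)(F, G).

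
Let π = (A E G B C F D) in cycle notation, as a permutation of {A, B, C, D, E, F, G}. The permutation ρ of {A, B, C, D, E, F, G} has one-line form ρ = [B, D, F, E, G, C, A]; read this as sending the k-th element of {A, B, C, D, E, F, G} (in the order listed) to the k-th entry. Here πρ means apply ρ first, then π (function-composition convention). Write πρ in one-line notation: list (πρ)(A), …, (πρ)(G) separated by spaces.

C A D G B F E

For each element, apply ρ then π: A → B → C; B → D → A; C → F → D; D → E → G; E → G → B; F → C → F; G → A → E.
So πρ in one-line form is C A D G B F E.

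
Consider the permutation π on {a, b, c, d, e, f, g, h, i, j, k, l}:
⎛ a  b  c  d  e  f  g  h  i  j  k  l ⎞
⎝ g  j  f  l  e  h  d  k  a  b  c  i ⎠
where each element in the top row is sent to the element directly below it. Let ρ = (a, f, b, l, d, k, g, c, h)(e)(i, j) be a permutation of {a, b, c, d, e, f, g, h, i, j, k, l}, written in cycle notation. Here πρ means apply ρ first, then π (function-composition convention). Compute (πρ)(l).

(πρ)(l) = π(ρ(l)). ρ(l) = d, then π(d) = l. So (πρ)(l) = l.

l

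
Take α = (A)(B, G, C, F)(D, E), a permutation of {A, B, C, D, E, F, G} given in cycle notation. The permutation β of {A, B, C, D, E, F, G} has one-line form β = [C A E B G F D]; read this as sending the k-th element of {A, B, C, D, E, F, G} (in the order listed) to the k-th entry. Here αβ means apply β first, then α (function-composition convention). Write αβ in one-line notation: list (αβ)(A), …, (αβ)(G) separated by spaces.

F A D G C B E

(αβ)(x) = α(β(x)). Computing each image: α(β(A)) = α(C) = F, α(β(B)) = α(A) = A, α(β(C)) = α(E) = D, α(β(D)) = α(B) = G, α(β(E)) = α(G) = C, α(β(F)) = α(F) = B, α(β(G)) = α(D) = E.
Hence αβ = [F A D G C B E].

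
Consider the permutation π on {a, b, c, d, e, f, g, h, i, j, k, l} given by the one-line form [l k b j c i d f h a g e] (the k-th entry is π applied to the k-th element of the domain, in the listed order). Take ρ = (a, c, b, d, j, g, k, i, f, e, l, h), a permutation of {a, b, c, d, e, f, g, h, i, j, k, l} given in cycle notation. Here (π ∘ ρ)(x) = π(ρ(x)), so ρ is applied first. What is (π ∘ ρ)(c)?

ρ(c) = b, then π(b) = k; composing gives (π ∘ ρ)(c) = k.

k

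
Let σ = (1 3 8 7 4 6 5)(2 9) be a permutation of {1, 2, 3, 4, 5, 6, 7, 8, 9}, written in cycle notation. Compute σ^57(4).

6

4 lies in the 7-cycle (1 3 8 7 4 6 5).
Since the cycle has length 7, σ^57 acts on it the same as σ^1 (57 mod 7 = 1).
Stepping 1 place around the cycle: 4 → 6.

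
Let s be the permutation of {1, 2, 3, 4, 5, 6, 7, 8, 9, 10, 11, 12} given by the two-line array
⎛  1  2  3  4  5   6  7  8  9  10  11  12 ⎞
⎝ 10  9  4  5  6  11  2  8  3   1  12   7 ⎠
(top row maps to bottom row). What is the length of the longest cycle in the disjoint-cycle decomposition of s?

9

Decomposing into disjoint cycles gives (1 10)(2 9 3 4 5 6 11 12 7); the longest has length 9.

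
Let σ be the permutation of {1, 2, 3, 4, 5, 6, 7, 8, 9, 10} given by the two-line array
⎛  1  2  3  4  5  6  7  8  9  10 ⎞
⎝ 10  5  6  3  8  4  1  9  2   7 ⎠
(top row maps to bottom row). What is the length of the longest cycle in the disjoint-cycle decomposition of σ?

Decomposing into disjoint cycles gives (1 10 7)(2 5 8 9)(3 6 4); the longest has length 4.

4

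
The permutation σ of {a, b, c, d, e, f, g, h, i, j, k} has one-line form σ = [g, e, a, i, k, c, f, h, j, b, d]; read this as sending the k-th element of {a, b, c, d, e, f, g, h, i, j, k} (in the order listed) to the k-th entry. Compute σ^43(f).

Tracing f → c → … returns to f after 4 steps, so f lies in a 4-cycle (a, g, f, c).
On a 4-cycle, σ^4 is the identity, so σ^43 = σ^3 there (43 ≡ 3 mod 4).
Stepping 3 places around the cycle: f → c → a → g.

g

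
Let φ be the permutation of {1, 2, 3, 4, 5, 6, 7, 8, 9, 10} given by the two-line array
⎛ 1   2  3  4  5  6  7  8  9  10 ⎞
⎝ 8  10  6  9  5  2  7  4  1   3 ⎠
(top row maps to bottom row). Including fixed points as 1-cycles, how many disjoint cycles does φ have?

4

The cycle decomposition is (1, 8, 4, 9)(2, 10, 3, 6)(5)(7), which has 4 cycles (counting 1-cycles).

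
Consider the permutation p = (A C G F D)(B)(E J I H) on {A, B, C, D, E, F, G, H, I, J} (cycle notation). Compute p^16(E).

E lies in the 4-cycle (E J I H).
Since the cycle has length 4, p^16 acts on it the same as p^0 (16 mod 4 = 0).
So p^16(E) = E.

E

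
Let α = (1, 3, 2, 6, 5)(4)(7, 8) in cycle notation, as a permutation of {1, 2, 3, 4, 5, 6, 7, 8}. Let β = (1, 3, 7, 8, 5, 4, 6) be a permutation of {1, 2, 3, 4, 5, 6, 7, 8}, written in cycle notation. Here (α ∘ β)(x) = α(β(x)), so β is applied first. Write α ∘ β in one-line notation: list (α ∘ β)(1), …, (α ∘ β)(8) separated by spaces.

2 6 8 5 4 3 7 1

(α ∘ β)(x) = α(β(x)). Computing each image: α(β(1)) = α(3) = 2, α(β(2)) = α(2) = 6, α(β(3)) = α(7) = 8, α(β(4)) = α(6) = 5, α(β(5)) = α(4) = 4, α(β(6)) = α(1) = 3, α(β(7)) = α(8) = 7, α(β(8)) = α(5) = 1.
Hence α ∘ β = [2 6 8 5 4 3 7 1].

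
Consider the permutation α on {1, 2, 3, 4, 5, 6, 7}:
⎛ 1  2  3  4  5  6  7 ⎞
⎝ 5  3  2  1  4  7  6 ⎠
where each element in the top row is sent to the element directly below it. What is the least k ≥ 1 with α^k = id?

The disjoint-cycle form of α has cycle lengths 3, 2, 2.
The order is lcm(3, 2, 2) = 6.

6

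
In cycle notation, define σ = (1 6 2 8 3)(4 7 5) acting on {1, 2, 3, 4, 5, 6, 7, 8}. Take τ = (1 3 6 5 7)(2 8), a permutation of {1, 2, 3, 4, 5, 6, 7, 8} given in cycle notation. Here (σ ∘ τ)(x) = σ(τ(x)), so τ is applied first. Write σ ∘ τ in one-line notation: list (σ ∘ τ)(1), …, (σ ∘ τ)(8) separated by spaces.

1 3 2 7 5 4 6 8

(σ ∘ τ)(x) = σ(τ(x)). Computing each image: σ(τ(1)) = σ(3) = 1, σ(τ(2)) = σ(8) = 3, σ(τ(3)) = σ(6) = 2, σ(τ(4)) = σ(4) = 7, σ(τ(5)) = σ(7) = 5, σ(τ(6)) = σ(5) = 4, σ(τ(7)) = σ(1) = 6, σ(τ(8)) = σ(2) = 8.
Hence σ ∘ τ = [1 3 2 7 5 4 6 8].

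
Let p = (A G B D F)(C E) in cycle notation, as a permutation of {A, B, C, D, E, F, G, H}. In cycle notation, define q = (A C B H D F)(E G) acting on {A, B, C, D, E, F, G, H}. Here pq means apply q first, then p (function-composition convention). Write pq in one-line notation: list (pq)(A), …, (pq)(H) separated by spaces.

For each element, apply q then p: A → C → E; B → H → H; C → B → D; D → F → A; E → G → B; F → A → G; G → E → C; H → D → F.
So pq in one-line form is E H D A B G C F.

E H D A B G C F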